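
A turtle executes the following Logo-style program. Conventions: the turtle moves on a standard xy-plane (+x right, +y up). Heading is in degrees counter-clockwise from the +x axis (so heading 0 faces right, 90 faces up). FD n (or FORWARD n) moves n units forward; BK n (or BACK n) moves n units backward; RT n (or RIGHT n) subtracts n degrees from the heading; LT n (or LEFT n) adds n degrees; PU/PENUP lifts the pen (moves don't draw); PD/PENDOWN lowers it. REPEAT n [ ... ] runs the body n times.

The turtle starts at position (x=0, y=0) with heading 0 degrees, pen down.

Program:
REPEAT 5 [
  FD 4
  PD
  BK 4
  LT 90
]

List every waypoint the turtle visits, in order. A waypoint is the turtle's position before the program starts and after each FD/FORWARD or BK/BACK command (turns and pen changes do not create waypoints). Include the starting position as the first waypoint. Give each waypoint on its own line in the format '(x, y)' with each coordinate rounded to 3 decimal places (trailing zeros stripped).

Executing turtle program step by step:
Start: pos=(0,0), heading=0, pen down
REPEAT 5 [
  -- iteration 1/5 --
  FD 4: (0,0) -> (4,0) [heading=0, draw]
  PD: pen down
  BK 4: (4,0) -> (0,0) [heading=0, draw]
  LT 90: heading 0 -> 90
  -- iteration 2/5 --
  FD 4: (0,0) -> (0,4) [heading=90, draw]
  PD: pen down
  BK 4: (0,4) -> (0,0) [heading=90, draw]
  LT 90: heading 90 -> 180
  -- iteration 3/5 --
  FD 4: (0,0) -> (-4,0) [heading=180, draw]
  PD: pen down
  BK 4: (-4,0) -> (0,0) [heading=180, draw]
  LT 90: heading 180 -> 270
  -- iteration 4/5 --
  FD 4: (0,0) -> (0,-4) [heading=270, draw]
  PD: pen down
  BK 4: (0,-4) -> (0,0) [heading=270, draw]
  LT 90: heading 270 -> 0
  -- iteration 5/5 --
  FD 4: (0,0) -> (4,0) [heading=0, draw]
  PD: pen down
  BK 4: (4,0) -> (0,0) [heading=0, draw]
  LT 90: heading 0 -> 90
]
Final: pos=(0,0), heading=90, 10 segment(s) drawn
Waypoints (11 total):
(0, 0)
(4, 0)
(0, 0)
(0, 4)
(0, 0)
(-4, 0)
(0, 0)
(0, -4)
(0, 0)
(4, 0)
(0, 0)

Answer: (0, 0)
(4, 0)
(0, 0)
(0, 4)
(0, 0)
(-4, 0)
(0, 0)
(0, -4)
(0, 0)
(4, 0)
(0, 0)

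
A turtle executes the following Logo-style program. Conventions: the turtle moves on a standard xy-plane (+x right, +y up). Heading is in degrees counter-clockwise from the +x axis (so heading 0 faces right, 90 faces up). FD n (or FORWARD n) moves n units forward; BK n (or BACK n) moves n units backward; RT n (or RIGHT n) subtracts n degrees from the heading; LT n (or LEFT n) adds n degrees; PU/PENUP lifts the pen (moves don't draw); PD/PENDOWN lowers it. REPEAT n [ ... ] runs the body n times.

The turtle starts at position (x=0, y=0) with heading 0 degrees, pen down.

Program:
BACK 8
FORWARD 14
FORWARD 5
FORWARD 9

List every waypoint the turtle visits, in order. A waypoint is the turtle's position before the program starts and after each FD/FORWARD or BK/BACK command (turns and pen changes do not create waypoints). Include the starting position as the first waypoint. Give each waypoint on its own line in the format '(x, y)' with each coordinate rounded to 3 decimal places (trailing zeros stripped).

Executing turtle program step by step:
Start: pos=(0,0), heading=0, pen down
BK 8: (0,0) -> (-8,0) [heading=0, draw]
FD 14: (-8,0) -> (6,0) [heading=0, draw]
FD 5: (6,0) -> (11,0) [heading=0, draw]
FD 9: (11,0) -> (20,0) [heading=0, draw]
Final: pos=(20,0), heading=0, 4 segment(s) drawn
Waypoints (5 total):
(0, 0)
(-8, 0)
(6, 0)
(11, 0)
(20, 0)

Answer: (0, 0)
(-8, 0)
(6, 0)
(11, 0)
(20, 0)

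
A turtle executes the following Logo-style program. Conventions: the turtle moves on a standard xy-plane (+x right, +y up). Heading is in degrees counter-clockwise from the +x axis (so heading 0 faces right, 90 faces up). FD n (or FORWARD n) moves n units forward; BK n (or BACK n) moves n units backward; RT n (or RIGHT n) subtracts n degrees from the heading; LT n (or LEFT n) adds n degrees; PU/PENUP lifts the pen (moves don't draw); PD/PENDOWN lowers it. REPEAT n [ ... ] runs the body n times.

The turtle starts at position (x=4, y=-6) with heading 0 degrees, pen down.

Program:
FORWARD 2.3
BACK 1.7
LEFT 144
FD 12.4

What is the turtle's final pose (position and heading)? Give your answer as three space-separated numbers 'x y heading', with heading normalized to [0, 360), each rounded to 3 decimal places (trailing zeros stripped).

Executing turtle program step by step:
Start: pos=(4,-6), heading=0, pen down
FD 2.3: (4,-6) -> (6.3,-6) [heading=0, draw]
BK 1.7: (6.3,-6) -> (4.6,-6) [heading=0, draw]
LT 144: heading 0 -> 144
FD 12.4: (4.6,-6) -> (-5.432,1.289) [heading=144, draw]
Final: pos=(-5.432,1.289), heading=144, 3 segment(s) drawn

Answer: -5.432 1.289 144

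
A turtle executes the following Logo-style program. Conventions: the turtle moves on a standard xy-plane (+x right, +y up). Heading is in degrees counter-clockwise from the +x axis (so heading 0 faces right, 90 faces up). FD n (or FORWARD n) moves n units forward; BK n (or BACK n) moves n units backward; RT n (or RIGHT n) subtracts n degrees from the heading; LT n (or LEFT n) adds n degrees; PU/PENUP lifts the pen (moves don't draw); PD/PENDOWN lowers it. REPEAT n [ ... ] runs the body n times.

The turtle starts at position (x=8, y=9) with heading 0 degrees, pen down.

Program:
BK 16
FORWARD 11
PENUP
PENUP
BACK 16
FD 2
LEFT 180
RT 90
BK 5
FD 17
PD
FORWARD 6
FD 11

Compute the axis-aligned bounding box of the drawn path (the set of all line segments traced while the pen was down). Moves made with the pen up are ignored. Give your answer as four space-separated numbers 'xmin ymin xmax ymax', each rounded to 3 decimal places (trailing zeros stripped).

Answer: -11 9 8 38

Derivation:
Executing turtle program step by step:
Start: pos=(8,9), heading=0, pen down
BK 16: (8,9) -> (-8,9) [heading=0, draw]
FD 11: (-8,9) -> (3,9) [heading=0, draw]
PU: pen up
PU: pen up
BK 16: (3,9) -> (-13,9) [heading=0, move]
FD 2: (-13,9) -> (-11,9) [heading=0, move]
LT 180: heading 0 -> 180
RT 90: heading 180 -> 90
BK 5: (-11,9) -> (-11,4) [heading=90, move]
FD 17: (-11,4) -> (-11,21) [heading=90, move]
PD: pen down
FD 6: (-11,21) -> (-11,27) [heading=90, draw]
FD 11: (-11,27) -> (-11,38) [heading=90, draw]
Final: pos=(-11,38), heading=90, 4 segment(s) drawn

Segment endpoints: x in {-11, -8, 3, 8}, y in {9, 21, 27, 38}
xmin=-11, ymin=9, xmax=8, ymax=38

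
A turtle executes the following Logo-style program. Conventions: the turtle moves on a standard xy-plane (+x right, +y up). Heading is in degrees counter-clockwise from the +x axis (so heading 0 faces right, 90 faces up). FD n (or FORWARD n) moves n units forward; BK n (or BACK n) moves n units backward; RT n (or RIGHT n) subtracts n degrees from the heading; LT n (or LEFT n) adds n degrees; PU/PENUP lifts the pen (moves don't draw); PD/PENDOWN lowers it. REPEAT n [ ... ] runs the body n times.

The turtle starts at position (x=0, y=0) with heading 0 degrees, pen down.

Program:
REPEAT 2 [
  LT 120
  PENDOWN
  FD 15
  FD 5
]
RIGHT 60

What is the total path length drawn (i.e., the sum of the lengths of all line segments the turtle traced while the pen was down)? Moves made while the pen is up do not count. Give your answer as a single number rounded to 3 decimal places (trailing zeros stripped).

Answer: 40

Derivation:
Executing turtle program step by step:
Start: pos=(0,0), heading=0, pen down
REPEAT 2 [
  -- iteration 1/2 --
  LT 120: heading 0 -> 120
  PD: pen down
  FD 15: (0,0) -> (-7.5,12.99) [heading=120, draw]
  FD 5: (-7.5,12.99) -> (-10,17.321) [heading=120, draw]
  -- iteration 2/2 --
  LT 120: heading 120 -> 240
  PD: pen down
  FD 15: (-10,17.321) -> (-17.5,4.33) [heading=240, draw]
  FD 5: (-17.5,4.33) -> (-20,0) [heading=240, draw]
]
RT 60: heading 240 -> 180
Final: pos=(-20,0), heading=180, 4 segment(s) drawn

Segment lengths:
  seg 1: (0,0) -> (-7.5,12.99), length = 15
  seg 2: (-7.5,12.99) -> (-10,17.321), length = 5
  seg 3: (-10,17.321) -> (-17.5,4.33), length = 15
  seg 4: (-17.5,4.33) -> (-20,0), length = 5
Total = 40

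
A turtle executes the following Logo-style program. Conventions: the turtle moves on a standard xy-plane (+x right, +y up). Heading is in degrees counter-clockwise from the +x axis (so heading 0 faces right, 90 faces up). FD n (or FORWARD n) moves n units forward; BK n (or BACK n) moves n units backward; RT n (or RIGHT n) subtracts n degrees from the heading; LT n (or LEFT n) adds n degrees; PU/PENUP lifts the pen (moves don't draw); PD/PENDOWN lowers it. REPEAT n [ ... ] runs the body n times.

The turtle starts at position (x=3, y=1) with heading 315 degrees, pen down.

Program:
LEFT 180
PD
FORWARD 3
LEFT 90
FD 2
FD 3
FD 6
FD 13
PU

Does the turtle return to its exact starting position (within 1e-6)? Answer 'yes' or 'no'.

Executing turtle program step by step:
Start: pos=(3,1), heading=315, pen down
LT 180: heading 315 -> 135
PD: pen down
FD 3: (3,1) -> (0.879,3.121) [heading=135, draw]
LT 90: heading 135 -> 225
FD 2: (0.879,3.121) -> (-0.536,1.707) [heading=225, draw]
FD 3: (-0.536,1.707) -> (-2.657,-0.414) [heading=225, draw]
FD 6: (-2.657,-0.414) -> (-6.899,-4.657) [heading=225, draw]
FD 13: (-6.899,-4.657) -> (-16.092,-13.849) [heading=225, draw]
PU: pen up
Final: pos=(-16.092,-13.849), heading=225, 5 segment(s) drawn

Start position: (3, 1)
Final position: (-16.092, -13.849)
Distance = 24.187; >= 1e-6 -> NOT closed

Answer: no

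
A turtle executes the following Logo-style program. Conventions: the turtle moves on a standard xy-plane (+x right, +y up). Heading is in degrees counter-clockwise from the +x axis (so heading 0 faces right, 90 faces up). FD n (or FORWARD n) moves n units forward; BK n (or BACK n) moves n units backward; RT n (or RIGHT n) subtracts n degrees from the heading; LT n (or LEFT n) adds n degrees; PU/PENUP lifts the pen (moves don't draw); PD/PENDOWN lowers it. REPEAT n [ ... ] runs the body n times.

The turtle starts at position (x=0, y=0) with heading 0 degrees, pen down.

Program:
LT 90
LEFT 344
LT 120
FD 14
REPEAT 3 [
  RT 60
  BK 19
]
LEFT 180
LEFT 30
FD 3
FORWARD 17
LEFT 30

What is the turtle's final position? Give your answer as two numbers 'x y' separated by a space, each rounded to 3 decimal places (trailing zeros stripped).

Executing turtle program step by step:
Start: pos=(0,0), heading=0, pen down
LT 90: heading 0 -> 90
LT 344: heading 90 -> 74
LT 120: heading 74 -> 194
FD 14: (0,0) -> (-13.584,-3.387) [heading=194, draw]
REPEAT 3 [
  -- iteration 1/3 --
  RT 60: heading 194 -> 134
  BK 19: (-13.584,-3.387) -> (-0.386,-17.054) [heading=134, draw]
  -- iteration 2/3 --
  RT 60: heading 134 -> 74
  BK 19: (-0.386,-17.054) -> (-5.623,-35.318) [heading=74, draw]
  -- iteration 3/3 --
  RT 60: heading 74 -> 14
  BK 19: (-5.623,-35.318) -> (-24.058,-39.915) [heading=14, draw]
]
LT 180: heading 14 -> 194
LT 30: heading 194 -> 224
FD 3: (-24.058,-39.915) -> (-26.216,-41.999) [heading=224, draw]
FD 17: (-26.216,-41.999) -> (-38.445,-53.808) [heading=224, draw]
LT 30: heading 224 -> 254
Final: pos=(-38.445,-53.808), heading=254, 6 segment(s) drawn

Answer: -38.445 -53.808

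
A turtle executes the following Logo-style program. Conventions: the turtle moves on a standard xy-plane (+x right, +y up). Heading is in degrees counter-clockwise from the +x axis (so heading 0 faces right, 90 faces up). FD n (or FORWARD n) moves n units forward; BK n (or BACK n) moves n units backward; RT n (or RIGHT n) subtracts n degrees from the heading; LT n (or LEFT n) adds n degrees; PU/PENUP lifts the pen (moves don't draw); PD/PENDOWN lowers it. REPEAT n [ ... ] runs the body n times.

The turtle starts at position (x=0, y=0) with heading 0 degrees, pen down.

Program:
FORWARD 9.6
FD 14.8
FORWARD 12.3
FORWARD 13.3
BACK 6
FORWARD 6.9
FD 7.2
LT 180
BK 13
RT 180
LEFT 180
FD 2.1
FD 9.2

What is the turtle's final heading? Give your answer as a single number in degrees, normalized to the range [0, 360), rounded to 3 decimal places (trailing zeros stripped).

Answer: 180

Derivation:
Executing turtle program step by step:
Start: pos=(0,0), heading=0, pen down
FD 9.6: (0,0) -> (9.6,0) [heading=0, draw]
FD 14.8: (9.6,0) -> (24.4,0) [heading=0, draw]
FD 12.3: (24.4,0) -> (36.7,0) [heading=0, draw]
FD 13.3: (36.7,0) -> (50,0) [heading=0, draw]
BK 6: (50,0) -> (44,0) [heading=0, draw]
FD 6.9: (44,0) -> (50.9,0) [heading=0, draw]
FD 7.2: (50.9,0) -> (58.1,0) [heading=0, draw]
LT 180: heading 0 -> 180
BK 13: (58.1,0) -> (71.1,0) [heading=180, draw]
RT 180: heading 180 -> 0
LT 180: heading 0 -> 180
FD 2.1: (71.1,0) -> (69,0) [heading=180, draw]
FD 9.2: (69,0) -> (59.8,0) [heading=180, draw]
Final: pos=(59.8,0), heading=180, 10 segment(s) drawn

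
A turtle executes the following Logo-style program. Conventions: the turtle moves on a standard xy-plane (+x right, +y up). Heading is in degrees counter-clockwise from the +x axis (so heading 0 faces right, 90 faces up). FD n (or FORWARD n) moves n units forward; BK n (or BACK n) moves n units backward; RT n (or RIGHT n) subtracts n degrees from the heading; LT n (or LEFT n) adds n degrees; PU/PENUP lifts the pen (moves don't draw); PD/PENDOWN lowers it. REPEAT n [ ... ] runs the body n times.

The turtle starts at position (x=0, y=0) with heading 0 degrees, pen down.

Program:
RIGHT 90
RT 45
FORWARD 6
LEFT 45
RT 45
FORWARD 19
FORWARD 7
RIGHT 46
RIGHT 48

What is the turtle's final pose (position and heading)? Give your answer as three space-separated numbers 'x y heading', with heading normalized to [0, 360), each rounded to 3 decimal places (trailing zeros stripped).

Executing turtle program step by step:
Start: pos=(0,0), heading=0, pen down
RT 90: heading 0 -> 270
RT 45: heading 270 -> 225
FD 6: (0,0) -> (-4.243,-4.243) [heading=225, draw]
LT 45: heading 225 -> 270
RT 45: heading 270 -> 225
FD 19: (-4.243,-4.243) -> (-17.678,-17.678) [heading=225, draw]
FD 7: (-17.678,-17.678) -> (-22.627,-22.627) [heading=225, draw]
RT 46: heading 225 -> 179
RT 48: heading 179 -> 131
Final: pos=(-22.627,-22.627), heading=131, 3 segment(s) drawn

Answer: -22.627 -22.627 131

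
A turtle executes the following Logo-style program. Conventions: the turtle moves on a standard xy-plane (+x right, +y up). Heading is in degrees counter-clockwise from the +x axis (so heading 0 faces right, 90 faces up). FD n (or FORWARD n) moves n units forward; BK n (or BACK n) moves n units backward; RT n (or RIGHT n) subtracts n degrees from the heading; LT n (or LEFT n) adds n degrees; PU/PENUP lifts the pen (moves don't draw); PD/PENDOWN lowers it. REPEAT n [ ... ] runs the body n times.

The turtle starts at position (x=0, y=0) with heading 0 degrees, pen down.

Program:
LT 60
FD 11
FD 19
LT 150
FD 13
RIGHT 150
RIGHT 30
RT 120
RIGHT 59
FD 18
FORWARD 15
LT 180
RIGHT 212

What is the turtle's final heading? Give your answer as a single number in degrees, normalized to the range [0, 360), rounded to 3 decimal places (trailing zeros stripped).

Answer: 179

Derivation:
Executing turtle program step by step:
Start: pos=(0,0), heading=0, pen down
LT 60: heading 0 -> 60
FD 11: (0,0) -> (5.5,9.526) [heading=60, draw]
FD 19: (5.5,9.526) -> (15,25.981) [heading=60, draw]
LT 150: heading 60 -> 210
FD 13: (15,25.981) -> (3.742,19.481) [heading=210, draw]
RT 150: heading 210 -> 60
RT 30: heading 60 -> 30
RT 120: heading 30 -> 270
RT 59: heading 270 -> 211
FD 18: (3.742,19.481) -> (-11.687,10.21) [heading=211, draw]
FD 15: (-11.687,10.21) -> (-24.545,2.485) [heading=211, draw]
LT 180: heading 211 -> 31
RT 212: heading 31 -> 179
Final: pos=(-24.545,2.485), heading=179, 5 segment(s) drawn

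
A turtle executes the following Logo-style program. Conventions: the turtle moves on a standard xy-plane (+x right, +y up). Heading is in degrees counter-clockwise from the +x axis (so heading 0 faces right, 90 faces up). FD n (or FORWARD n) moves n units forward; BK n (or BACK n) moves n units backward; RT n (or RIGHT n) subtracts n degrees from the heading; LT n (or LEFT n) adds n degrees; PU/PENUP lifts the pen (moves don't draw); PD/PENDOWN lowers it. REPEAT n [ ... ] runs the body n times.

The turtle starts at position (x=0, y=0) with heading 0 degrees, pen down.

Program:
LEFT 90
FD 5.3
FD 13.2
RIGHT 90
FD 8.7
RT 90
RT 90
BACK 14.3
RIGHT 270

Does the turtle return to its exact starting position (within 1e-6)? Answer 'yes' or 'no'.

Answer: no

Derivation:
Executing turtle program step by step:
Start: pos=(0,0), heading=0, pen down
LT 90: heading 0 -> 90
FD 5.3: (0,0) -> (0,5.3) [heading=90, draw]
FD 13.2: (0,5.3) -> (0,18.5) [heading=90, draw]
RT 90: heading 90 -> 0
FD 8.7: (0,18.5) -> (8.7,18.5) [heading=0, draw]
RT 90: heading 0 -> 270
RT 90: heading 270 -> 180
BK 14.3: (8.7,18.5) -> (23,18.5) [heading=180, draw]
RT 270: heading 180 -> 270
Final: pos=(23,18.5), heading=270, 4 segment(s) drawn

Start position: (0, 0)
Final position: (23, 18.5)
Distance = 29.517; >= 1e-6 -> NOT closed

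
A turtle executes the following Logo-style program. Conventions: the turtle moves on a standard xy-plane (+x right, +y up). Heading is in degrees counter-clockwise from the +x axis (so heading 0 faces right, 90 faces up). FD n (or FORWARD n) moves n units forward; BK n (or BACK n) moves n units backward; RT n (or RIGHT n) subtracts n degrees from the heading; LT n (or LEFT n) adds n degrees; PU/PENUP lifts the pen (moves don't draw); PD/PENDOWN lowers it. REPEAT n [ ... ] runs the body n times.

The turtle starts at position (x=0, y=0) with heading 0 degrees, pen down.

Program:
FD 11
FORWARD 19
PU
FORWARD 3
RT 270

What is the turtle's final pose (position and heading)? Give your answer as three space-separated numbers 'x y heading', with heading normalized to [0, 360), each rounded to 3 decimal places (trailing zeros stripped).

Answer: 33 0 90

Derivation:
Executing turtle program step by step:
Start: pos=(0,0), heading=0, pen down
FD 11: (0,0) -> (11,0) [heading=0, draw]
FD 19: (11,0) -> (30,0) [heading=0, draw]
PU: pen up
FD 3: (30,0) -> (33,0) [heading=0, move]
RT 270: heading 0 -> 90
Final: pos=(33,0), heading=90, 2 segment(s) drawn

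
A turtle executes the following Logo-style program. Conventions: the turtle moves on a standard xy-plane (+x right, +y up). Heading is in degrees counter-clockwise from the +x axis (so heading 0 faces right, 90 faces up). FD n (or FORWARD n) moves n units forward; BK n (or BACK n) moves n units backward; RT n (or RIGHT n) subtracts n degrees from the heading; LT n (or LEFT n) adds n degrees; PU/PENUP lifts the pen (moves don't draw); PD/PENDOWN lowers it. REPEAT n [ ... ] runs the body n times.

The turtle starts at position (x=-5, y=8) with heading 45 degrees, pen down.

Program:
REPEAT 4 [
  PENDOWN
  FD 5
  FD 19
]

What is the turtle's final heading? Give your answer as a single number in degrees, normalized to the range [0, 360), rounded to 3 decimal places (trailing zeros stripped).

Answer: 45

Derivation:
Executing turtle program step by step:
Start: pos=(-5,8), heading=45, pen down
REPEAT 4 [
  -- iteration 1/4 --
  PD: pen down
  FD 5: (-5,8) -> (-1.464,11.536) [heading=45, draw]
  FD 19: (-1.464,11.536) -> (11.971,24.971) [heading=45, draw]
  -- iteration 2/4 --
  PD: pen down
  FD 5: (11.971,24.971) -> (15.506,28.506) [heading=45, draw]
  FD 19: (15.506,28.506) -> (28.941,41.941) [heading=45, draw]
  -- iteration 3/4 --
  PD: pen down
  FD 5: (28.941,41.941) -> (32.477,45.477) [heading=45, draw]
  FD 19: (32.477,45.477) -> (45.912,58.912) [heading=45, draw]
  -- iteration 4/4 --
  PD: pen down
  FD 5: (45.912,58.912) -> (49.447,62.447) [heading=45, draw]
  FD 19: (49.447,62.447) -> (62.882,75.882) [heading=45, draw]
]
Final: pos=(62.882,75.882), heading=45, 8 segment(s) drawn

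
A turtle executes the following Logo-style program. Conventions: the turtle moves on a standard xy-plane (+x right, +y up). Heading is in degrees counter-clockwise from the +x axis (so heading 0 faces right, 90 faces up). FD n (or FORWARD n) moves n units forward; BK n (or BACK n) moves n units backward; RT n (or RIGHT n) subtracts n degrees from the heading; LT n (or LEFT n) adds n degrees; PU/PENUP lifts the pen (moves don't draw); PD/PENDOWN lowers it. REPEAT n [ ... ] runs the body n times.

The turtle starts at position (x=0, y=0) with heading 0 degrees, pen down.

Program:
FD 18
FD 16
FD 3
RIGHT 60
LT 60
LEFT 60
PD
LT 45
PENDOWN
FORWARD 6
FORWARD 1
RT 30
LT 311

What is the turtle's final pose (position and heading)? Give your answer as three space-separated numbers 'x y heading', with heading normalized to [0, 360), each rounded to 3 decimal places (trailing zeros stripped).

Answer: 35.188 6.761 26

Derivation:
Executing turtle program step by step:
Start: pos=(0,0), heading=0, pen down
FD 18: (0,0) -> (18,0) [heading=0, draw]
FD 16: (18,0) -> (34,0) [heading=0, draw]
FD 3: (34,0) -> (37,0) [heading=0, draw]
RT 60: heading 0 -> 300
LT 60: heading 300 -> 0
LT 60: heading 0 -> 60
PD: pen down
LT 45: heading 60 -> 105
PD: pen down
FD 6: (37,0) -> (35.447,5.796) [heading=105, draw]
FD 1: (35.447,5.796) -> (35.188,6.761) [heading=105, draw]
RT 30: heading 105 -> 75
LT 311: heading 75 -> 26
Final: pos=(35.188,6.761), heading=26, 5 segment(s) drawn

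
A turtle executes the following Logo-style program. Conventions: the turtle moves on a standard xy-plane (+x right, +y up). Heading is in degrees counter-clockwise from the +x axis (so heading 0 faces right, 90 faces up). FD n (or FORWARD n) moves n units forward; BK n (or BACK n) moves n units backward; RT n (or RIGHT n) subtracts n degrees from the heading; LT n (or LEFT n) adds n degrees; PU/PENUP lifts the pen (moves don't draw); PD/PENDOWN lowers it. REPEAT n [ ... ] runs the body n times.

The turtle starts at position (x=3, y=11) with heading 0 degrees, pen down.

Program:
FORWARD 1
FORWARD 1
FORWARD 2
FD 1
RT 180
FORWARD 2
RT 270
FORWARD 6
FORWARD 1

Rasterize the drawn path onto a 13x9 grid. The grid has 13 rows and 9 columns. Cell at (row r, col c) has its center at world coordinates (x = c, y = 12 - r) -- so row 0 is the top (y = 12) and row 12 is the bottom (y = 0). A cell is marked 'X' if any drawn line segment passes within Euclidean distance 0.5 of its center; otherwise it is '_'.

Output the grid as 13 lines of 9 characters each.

Segment 0: (3,11) -> (4,11)
Segment 1: (4,11) -> (5,11)
Segment 2: (5,11) -> (7,11)
Segment 3: (7,11) -> (8,11)
Segment 4: (8,11) -> (6,11)
Segment 5: (6,11) -> (6,5)
Segment 6: (6,5) -> (6,4)

Answer: _________
___XXXXXX
______X__
______X__
______X__
______X__
______X__
______X__
______X__
_________
_________
_________
_________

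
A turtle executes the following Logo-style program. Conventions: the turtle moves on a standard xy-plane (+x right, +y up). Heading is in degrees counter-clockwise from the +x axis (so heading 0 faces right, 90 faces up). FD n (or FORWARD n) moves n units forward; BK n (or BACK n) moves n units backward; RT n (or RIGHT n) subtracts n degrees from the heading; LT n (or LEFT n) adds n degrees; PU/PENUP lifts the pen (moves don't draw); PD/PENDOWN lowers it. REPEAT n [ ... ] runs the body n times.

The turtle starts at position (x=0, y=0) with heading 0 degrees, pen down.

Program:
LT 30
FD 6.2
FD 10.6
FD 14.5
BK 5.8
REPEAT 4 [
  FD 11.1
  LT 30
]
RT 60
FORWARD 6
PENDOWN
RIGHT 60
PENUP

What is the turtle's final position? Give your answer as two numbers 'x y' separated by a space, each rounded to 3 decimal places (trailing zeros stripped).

Answer: 31.697 54.626

Derivation:
Executing turtle program step by step:
Start: pos=(0,0), heading=0, pen down
LT 30: heading 0 -> 30
FD 6.2: (0,0) -> (5.369,3.1) [heading=30, draw]
FD 10.6: (5.369,3.1) -> (14.549,8.4) [heading=30, draw]
FD 14.5: (14.549,8.4) -> (27.107,15.65) [heading=30, draw]
BK 5.8: (27.107,15.65) -> (22.084,12.75) [heading=30, draw]
REPEAT 4 [
  -- iteration 1/4 --
  FD 11.1: (22.084,12.75) -> (31.697,18.3) [heading=30, draw]
  LT 30: heading 30 -> 60
  -- iteration 2/4 --
  FD 11.1: (31.697,18.3) -> (37.247,27.913) [heading=60, draw]
  LT 30: heading 60 -> 90
  -- iteration 3/4 --
  FD 11.1: (37.247,27.913) -> (37.247,39.013) [heading=90, draw]
  LT 30: heading 90 -> 120
  -- iteration 4/4 --
  FD 11.1: (37.247,39.013) -> (31.697,48.626) [heading=120, draw]
  LT 30: heading 120 -> 150
]
RT 60: heading 150 -> 90
FD 6: (31.697,48.626) -> (31.697,54.626) [heading=90, draw]
PD: pen down
RT 60: heading 90 -> 30
PU: pen up
Final: pos=(31.697,54.626), heading=30, 9 segment(s) drawn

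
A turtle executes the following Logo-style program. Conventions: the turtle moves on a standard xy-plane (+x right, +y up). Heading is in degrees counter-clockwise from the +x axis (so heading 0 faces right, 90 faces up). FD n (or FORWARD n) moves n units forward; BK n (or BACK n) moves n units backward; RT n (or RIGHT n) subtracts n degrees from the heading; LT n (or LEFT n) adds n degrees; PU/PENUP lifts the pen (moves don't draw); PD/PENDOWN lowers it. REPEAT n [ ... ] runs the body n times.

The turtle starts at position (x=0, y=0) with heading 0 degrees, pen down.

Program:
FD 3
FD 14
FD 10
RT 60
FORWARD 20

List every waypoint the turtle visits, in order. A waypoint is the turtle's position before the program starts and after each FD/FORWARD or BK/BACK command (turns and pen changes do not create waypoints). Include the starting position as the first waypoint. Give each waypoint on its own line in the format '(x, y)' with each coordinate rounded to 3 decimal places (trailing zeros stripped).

Answer: (0, 0)
(3, 0)
(17, 0)
(27, 0)
(37, -17.321)

Derivation:
Executing turtle program step by step:
Start: pos=(0,0), heading=0, pen down
FD 3: (0,0) -> (3,0) [heading=0, draw]
FD 14: (3,0) -> (17,0) [heading=0, draw]
FD 10: (17,0) -> (27,0) [heading=0, draw]
RT 60: heading 0 -> 300
FD 20: (27,0) -> (37,-17.321) [heading=300, draw]
Final: pos=(37,-17.321), heading=300, 4 segment(s) drawn
Waypoints (5 total):
(0, 0)
(3, 0)
(17, 0)
(27, 0)
(37, -17.321)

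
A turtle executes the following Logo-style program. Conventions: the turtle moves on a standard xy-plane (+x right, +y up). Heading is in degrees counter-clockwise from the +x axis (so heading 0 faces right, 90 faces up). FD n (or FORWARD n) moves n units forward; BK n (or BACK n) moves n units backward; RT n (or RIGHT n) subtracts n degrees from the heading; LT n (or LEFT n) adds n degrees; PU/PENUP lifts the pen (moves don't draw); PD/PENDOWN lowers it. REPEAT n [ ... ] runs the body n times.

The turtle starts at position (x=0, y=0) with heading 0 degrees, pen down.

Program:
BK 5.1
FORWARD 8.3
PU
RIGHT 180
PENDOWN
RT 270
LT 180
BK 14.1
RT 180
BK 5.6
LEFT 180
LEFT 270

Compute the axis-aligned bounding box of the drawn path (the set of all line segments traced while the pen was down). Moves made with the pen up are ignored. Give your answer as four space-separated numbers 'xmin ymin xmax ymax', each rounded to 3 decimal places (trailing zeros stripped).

Answer: -5.1 -14.1 3.2 0

Derivation:
Executing turtle program step by step:
Start: pos=(0,0), heading=0, pen down
BK 5.1: (0,0) -> (-5.1,0) [heading=0, draw]
FD 8.3: (-5.1,0) -> (3.2,0) [heading=0, draw]
PU: pen up
RT 180: heading 0 -> 180
PD: pen down
RT 270: heading 180 -> 270
LT 180: heading 270 -> 90
BK 14.1: (3.2,0) -> (3.2,-14.1) [heading=90, draw]
RT 180: heading 90 -> 270
BK 5.6: (3.2,-14.1) -> (3.2,-8.5) [heading=270, draw]
LT 180: heading 270 -> 90
LT 270: heading 90 -> 0
Final: pos=(3.2,-8.5), heading=0, 4 segment(s) drawn

Segment endpoints: x in {-5.1, 0, 3.2, 3.2, 3.2}, y in {-14.1, -8.5, 0}
xmin=-5.1, ymin=-14.1, xmax=3.2, ymax=0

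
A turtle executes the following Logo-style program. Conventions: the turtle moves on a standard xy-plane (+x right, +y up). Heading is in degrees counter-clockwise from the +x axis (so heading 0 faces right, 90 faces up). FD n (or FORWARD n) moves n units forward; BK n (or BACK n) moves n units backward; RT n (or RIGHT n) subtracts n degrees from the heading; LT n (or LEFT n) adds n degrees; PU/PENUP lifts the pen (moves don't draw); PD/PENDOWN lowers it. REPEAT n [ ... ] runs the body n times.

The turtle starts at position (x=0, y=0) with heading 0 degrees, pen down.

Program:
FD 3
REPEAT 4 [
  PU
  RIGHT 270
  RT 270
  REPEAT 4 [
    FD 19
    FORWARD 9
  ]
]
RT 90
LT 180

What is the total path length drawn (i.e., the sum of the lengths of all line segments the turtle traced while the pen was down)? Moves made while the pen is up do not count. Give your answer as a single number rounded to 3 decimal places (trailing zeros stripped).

Answer: 3

Derivation:
Executing turtle program step by step:
Start: pos=(0,0), heading=0, pen down
FD 3: (0,0) -> (3,0) [heading=0, draw]
REPEAT 4 [
  -- iteration 1/4 --
  PU: pen up
  RT 270: heading 0 -> 90
  RT 270: heading 90 -> 180
  REPEAT 4 [
    -- iteration 1/4 --
    FD 19: (3,0) -> (-16,0) [heading=180, move]
    FD 9: (-16,0) -> (-25,0) [heading=180, move]
    -- iteration 2/4 --
    FD 19: (-25,0) -> (-44,0) [heading=180, move]
    FD 9: (-44,0) -> (-53,0) [heading=180, move]
    -- iteration 3/4 --
    FD 19: (-53,0) -> (-72,0) [heading=180, move]
    FD 9: (-72,0) -> (-81,0) [heading=180, move]
    -- iteration 4/4 --
    FD 19: (-81,0) -> (-100,0) [heading=180, move]
    FD 9: (-100,0) -> (-109,0) [heading=180, move]
  ]
  -- iteration 2/4 --
  PU: pen up
  RT 270: heading 180 -> 270
  RT 270: heading 270 -> 0
  REPEAT 4 [
    -- iteration 1/4 --
    FD 19: (-109,0) -> (-90,0) [heading=0, move]
    FD 9: (-90,0) -> (-81,0) [heading=0, move]
    -- iteration 2/4 --
    FD 19: (-81,0) -> (-62,0) [heading=0, move]
    FD 9: (-62,0) -> (-53,0) [heading=0, move]
    -- iteration 3/4 --
    FD 19: (-53,0) -> (-34,0) [heading=0, move]
    FD 9: (-34,0) -> (-25,0) [heading=0, move]
    -- iteration 4/4 --
    FD 19: (-25,0) -> (-6,0) [heading=0, move]
    FD 9: (-6,0) -> (3,0) [heading=0, move]
  ]
  -- iteration 3/4 --
  PU: pen up
  RT 270: heading 0 -> 90
  RT 270: heading 90 -> 180
  REPEAT 4 [
    -- iteration 1/4 --
    FD 19: (3,0) -> (-16,0) [heading=180, move]
    FD 9: (-16,0) -> (-25,0) [heading=180, move]
    -- iteration 2/4 --
    FD 19: (-25,0) -> (-44,0) [heading=180, move]
    FD 9: (-44,0) -> (-53,0) [heading=180, move]
    -- iteration 3/4 --
    FD 19: (-53,0) -> (-72,0) [heading=180, move]
    FD 9: (-72,0) -> (-81,0) [heading=180, move]
    -- iteration 4/4 --
    FD 19: (-81,0) -> (-100,0) [heading=180, move]
    FD 9: (-100,0) -> (-109,0) [heading=180, move]
  ]
  -- iteration 4/4 --
  PU: pen up
  RT 270: heading 180 -> 270
  RT 270: heading 270 -> 0
  REPEAT 4 [
    -- iteration 1/4 --
    FD 19: (-109,0) -> (-90,0) [heading=0, move]
    FD 9: (-90,0) -> (-81,0) [heading=0, move]
    -- iteration 2/4 --
    FD 19: (-81,0) -> (-62,0) [heading=0, move]
    FD 9: (-62,0) -> (-53,0) [heading=0, move]
    -- iteration 3/4 --
    FD 19: (-53,0) -> (-34,0) [heading=0, move]
    FD 9: (-34,0) -> (-25,0) [heading=0, move]
    -- iteration 4/4 --
    FD 19: (-25,0) -> (-6,0) [heading=0, move]
    FD 9: (-6,0) -> (3,0) [heading=0, move]
  ]
]
RT 90: heading 0 -> 270
LT 180: heading 270 -> 90
Final: pos=(3,0), heading=90, 1 segment(s) drawn

Segment lengths:
  seg 1: (0,0) -> (3,0), length = 3
Total = 3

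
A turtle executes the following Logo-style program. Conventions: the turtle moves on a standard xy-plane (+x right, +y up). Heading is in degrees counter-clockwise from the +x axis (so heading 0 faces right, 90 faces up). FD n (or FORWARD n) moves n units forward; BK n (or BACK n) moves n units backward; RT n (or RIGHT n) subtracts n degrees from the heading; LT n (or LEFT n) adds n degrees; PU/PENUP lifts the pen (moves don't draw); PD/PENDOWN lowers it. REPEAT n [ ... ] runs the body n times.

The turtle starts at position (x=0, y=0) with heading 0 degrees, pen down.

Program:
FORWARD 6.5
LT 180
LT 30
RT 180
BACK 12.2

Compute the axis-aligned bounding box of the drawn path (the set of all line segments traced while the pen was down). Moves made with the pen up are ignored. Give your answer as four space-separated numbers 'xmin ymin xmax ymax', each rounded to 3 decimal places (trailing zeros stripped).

Answer: -4.066 -6.1 6.5 0

Derivation:
Executing turtle program step by step:
Start: pos=(0,0), heading=0, pen down
FD 6.5: (0,0) -> (6.5,0) [heading=0, draw]
LT 180: heading 0 -> 180
LT 30: heading 180 -> 210
RT 180: heading 210 -> 30
BK 12.2: (6.5,0) -> (-4.066,-6.1) [heading=30, draw]
Final: pos=(-4.066,-6.1), heading=30, 2 segment(s) drawn

Segment endpoints: x in {-4.066, 0, 6.5}, y in {-6.1, 0}
xmin=-4.066, ymin=-6.1, xmax=6.5, ymax=0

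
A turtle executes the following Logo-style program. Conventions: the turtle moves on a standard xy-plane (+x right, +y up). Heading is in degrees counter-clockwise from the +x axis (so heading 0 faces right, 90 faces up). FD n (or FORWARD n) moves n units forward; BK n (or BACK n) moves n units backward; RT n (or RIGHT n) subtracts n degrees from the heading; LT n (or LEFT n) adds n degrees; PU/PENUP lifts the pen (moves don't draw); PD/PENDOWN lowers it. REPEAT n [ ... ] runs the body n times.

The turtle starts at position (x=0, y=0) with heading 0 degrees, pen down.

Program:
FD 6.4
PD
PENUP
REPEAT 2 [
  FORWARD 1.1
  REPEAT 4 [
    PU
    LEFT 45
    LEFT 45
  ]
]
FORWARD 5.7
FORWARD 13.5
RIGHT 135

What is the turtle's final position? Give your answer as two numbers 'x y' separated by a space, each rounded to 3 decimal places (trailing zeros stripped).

Executing turtle program step by step:
Start: pos=(0,0), heading=0, pen down
FD 6.4: (0,0) -> (6.4,0) [heading=0, draw]
PD: pen down
PU: pen up
REPEAT 2 [
  -- iteration 1/2 --
  FD 1.1: (6.4,0) -> (7.5,0) [heading=0, move]
  REPEAT 4 [
    -- iteration 1/4 --
    PU: pen up
    LT 45: heading 0 -> 45
    LT 45: heading 45 -> 90
    -- iteration 2/4 --
    PU: pen up
    LT 45: heading 90 -> 135
    LT 45: heading 135 -> 180
    -- iteration 3/4 --
    PU: pen up
    LT 45: heading 180 -> 225
    LT 45: heading 225 -> 270
    -- iteration 4/4 --
    PU: pen up
    LT 45: heading 270 -> 315
    LT 45: heading 315 -> 0
  ]
  -- iteration 2/2 --
  FD 1.1: (7.5,0) -> (8.6,0) [heading=0, move]
  REPEAT 4 [
    -- iteration 1/4 --
    PU: pen up
    LT 45: heading 0 -> 45
    LT 45: heading 45 -> 90
    -- iteration 2/4 --
    PU: pen up
    LT 45: heading 90 -> 135
    LT 45: heading 135 -> 180
    -- iteration 3/4 --
    PU: pen up
    LT 45: heading 180 -> 225
    LT 45: heading 225 -> 270
    -- iteration 4/4 --
    PU: pen up
    LT 45: heading 270 -> 315
    LT 45: heading 315 -> 0
  ]
]
FD 5.7: (8.6,0) -> (14.3,0) [heading=0, move]
FD 13.5: (14.3,0) -> (27.8,0) [heading=0, move]
RT 135: heading 0 -> 225
Final: pos=(27.8,0), heading=225, 1 segment(s) drawn

Answer: 27.8 0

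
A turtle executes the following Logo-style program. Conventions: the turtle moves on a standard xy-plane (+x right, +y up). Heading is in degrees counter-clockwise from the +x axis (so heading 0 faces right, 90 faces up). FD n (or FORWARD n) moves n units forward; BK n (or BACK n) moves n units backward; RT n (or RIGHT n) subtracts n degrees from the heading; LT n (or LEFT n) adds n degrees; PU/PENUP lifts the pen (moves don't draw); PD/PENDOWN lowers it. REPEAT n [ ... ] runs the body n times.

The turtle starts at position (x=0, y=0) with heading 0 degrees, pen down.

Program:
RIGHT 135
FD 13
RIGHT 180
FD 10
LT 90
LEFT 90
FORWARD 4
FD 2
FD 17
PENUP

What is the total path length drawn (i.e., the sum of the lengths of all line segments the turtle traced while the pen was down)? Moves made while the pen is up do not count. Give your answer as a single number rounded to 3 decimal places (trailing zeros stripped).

Executing turtle program step by step:
Start: pos=(0,0), heading=0, pen down
RT 135: heading 0 -> 225
FD 13: (0,0) -> (-9.192,-9.192) [heading=225, draw]
RT 180: heading 225 -> 45
FD 10: (-9.192,-9.192) -> (-2.121,-2.121) [heading=45, draw]
LT 90: heading 45 -> 135
LT 90: heading 135 -> 225
FD 4: (-2.121,-2.121) -> (-4.95,-4.95) [heading=225, draw]
FD 2: (-4.95,-4.95) -> (-6.364,-6.364) [heading=225, draw]
FD 17: (-6.364,-6.364) -> (-18.385,-18.385) [heading=225, draw]
PU: pen up
Final: pos=(-18.385,-18.385), heading=225, 5 segment(s) drawn

Segment lengths:
  seg 1: (0,0) -> (-9.192,-9.192), length = 13
  seg 2: (-9.192,-9.192) -> (-2.121,-2.121), length = 10
  seg 3: (-2.121,-2.121) -> (-4.95,-4.95), length = 4
  seg 4: (-4.95,-4.95) -> (-6.364,-6.364), length = 2
  seg 5: (-6.364,-6.364) -> (-18.385,-18.385), length = 17
Total = 46

Answer: 46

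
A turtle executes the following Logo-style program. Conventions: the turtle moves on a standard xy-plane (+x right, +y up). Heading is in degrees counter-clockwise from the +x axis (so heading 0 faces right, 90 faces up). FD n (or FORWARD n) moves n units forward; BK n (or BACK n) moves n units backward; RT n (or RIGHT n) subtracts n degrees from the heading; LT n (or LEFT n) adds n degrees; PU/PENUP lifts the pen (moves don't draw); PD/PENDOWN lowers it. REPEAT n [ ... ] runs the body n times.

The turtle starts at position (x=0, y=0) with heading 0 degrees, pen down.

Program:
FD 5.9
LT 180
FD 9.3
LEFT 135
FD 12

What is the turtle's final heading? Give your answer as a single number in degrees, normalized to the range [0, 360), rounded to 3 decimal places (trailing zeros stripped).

Answer: 315

Derivation:
Executing turtle program step by step:
Start: pos=(0,0), heading=0, pen down
FD 5.9: (0,0) -> (5.9,0) [heading=0, draw]
LT 180: heading 0 -> 180
FD 9.3: (5.9,0) -> (-3.4,0) [heading=180, draw]
LT 135: heading 180 -> 315
FD 12: (-3.4,0) -> (5.085,-8.485) [heading=315, draw]
Final: pos=(5.085,-8.485), heading=315, 3 segment(s) drawn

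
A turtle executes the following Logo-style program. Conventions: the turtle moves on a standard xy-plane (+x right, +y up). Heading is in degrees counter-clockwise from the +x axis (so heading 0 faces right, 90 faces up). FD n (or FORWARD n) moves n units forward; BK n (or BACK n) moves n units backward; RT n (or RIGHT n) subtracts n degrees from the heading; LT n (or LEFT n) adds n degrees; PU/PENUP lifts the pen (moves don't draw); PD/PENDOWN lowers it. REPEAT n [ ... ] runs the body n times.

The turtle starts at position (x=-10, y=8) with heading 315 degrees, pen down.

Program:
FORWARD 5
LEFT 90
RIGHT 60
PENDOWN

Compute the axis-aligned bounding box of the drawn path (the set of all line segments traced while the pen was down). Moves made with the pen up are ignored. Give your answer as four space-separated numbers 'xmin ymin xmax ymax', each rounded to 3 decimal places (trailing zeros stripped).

Answer: -10 4.464 -6.464 8

Derivation:
Executing turtle program step by step:
Start: pos=(-10,8), heading=315, pen down
FD 5: (-10,8) -> (-6.464,4.464) [heading=315, draw]
LT 90: heading 315 -> 45
RT 60: heading 45 -> 345
PD: pen down
Final: pos=(-6.464,4.464), heading=345, 1 segment(s) drawn

Segment endpoints: x in {-10, -6.464}, y in {4.464, 8}
xmin=-10, ymin=4.464, xmax=-6.464, ymax=8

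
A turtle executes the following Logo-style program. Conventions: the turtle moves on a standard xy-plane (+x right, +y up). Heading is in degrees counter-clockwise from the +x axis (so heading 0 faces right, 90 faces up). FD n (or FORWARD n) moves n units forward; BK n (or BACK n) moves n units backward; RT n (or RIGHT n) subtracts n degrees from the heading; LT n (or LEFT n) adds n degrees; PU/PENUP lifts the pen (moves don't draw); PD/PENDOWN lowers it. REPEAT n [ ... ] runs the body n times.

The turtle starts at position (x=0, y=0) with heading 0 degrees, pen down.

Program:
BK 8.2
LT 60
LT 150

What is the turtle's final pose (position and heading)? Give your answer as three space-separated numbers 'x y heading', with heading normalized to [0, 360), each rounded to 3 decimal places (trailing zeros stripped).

Executing turtle program step by step:
Start: pos=(0,0), heading=0, pen down
BK 8.2: (0,0) -> (-8.2,0) [heading=0, draw]
LT 60: heading 0 -> 60
LT 150: heading 60 -> 210
Final: pos=(-8.2,0), heading=210, 1 segment(s) drawn

Answer: -8.2 0 210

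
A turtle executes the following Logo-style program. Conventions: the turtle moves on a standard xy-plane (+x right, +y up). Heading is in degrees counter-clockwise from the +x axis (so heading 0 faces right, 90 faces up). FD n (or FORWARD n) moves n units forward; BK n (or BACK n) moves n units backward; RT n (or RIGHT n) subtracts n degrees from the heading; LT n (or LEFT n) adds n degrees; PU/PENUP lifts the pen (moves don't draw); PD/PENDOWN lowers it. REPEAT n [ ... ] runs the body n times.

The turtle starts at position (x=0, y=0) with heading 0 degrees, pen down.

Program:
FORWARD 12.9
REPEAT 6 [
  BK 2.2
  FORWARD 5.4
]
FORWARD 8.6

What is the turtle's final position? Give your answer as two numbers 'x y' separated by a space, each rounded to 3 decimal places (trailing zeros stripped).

Executing turtle program step by step:
Start: pos=(0,0), heading=0, pen down
FD 12.9: (0,0) -> (12.9,0) [heading=0, draw]
REPEAT 6 [
  -- iteration 1/6 --
  BK 2.2: (12.9,0) -> (10.7,0) [heading=0, draw]
  FD 5.4: (10.7,0) -> (16.1,0) [heading=0, draw]
  -- iteration 2/6 --
  BK 2.2: (16.1,0) -> (13.9,0) [heading=0, draw]
  FD 5.4: (13.9,0) -> (19.3,0) [heading=0, draw]
  -- iteration 3/6 --
  BK 2.2: (19.3,0) -> (17.1,0) [heading=0, draw]
  FD 5.4: (17.1,0) -> (22.5,0) [heading=0, draw]
  -- iteration 4/6 --
  BK 2.2: (22.5,0) -> (20.3,0) [heading=0, draw]
  FD 5.4: (20.3,0) -> (25.7,0) [heading=0, draw]
  -- iteration 5/6 --
  BK 2.2: (25.7,0) -> (23.5,0) [heading=0, draw]
  FD 5.4: (23.5,0) -> (28.9,0) [heading=0, draw]
  -- iteration 6/6 --
  BK 2.2: (28.9,0) -> (26.7,0) [heading=0, draw]
  FD 5.4: (26.7,0) -> (32.1,0) [heading=0, draw]
]
FD 8.6: (32.1,0) -> (40.7,0) [heading=0, draw]
Final: pos=(40.7,0), heading=0, 14 segment(s) drawn

Answer: 40.7 0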